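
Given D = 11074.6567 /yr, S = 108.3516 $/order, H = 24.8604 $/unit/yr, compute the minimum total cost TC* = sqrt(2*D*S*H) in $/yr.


2*D*S*H = 59662810.7138
TC* = sqrt(59662810.7138) = 7724.1706

7724.1706 $/yr


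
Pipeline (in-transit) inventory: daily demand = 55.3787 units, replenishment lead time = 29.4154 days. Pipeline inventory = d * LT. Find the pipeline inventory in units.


Pipeline = 55.3787 * 29.4154 = 1628.9866

1628.9866 units


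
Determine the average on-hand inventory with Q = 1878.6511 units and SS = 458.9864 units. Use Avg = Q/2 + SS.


Q/2 = 939.3256
Avg = 939.3256 + 458.9864 = 1398.3120

1398.3120 units


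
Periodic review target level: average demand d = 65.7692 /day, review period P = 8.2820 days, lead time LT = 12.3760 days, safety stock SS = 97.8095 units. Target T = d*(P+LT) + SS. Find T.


P + LT = 20.6580
d*(P+LT) = 65.7692 * 20.6580 = 1358.6601
T = 1358.6601 + 97.8095 = 1456.4696

1456.4696 units


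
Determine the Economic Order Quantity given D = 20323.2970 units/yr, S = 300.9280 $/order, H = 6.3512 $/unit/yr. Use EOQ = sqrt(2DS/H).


2*D*S = 2 * 20323.2970 * 300.9280 = 12231698.2392
2*D*S/H = 1925887.7439
EOQ = sqrt(1925887.7439) = 1387.7636

1387.7636 units


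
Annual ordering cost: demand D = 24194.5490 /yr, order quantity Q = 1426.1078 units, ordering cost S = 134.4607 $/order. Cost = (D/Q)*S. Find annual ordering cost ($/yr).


Number of orders = D/Q = 16.9654
Cost = 16.9654 * 134.4607 = 2281.1852

2281.1852 $/yr


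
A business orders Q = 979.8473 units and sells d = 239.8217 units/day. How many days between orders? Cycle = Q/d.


Cycle = 979.8473 / 239.8217 = 4.0857

4.0857 days


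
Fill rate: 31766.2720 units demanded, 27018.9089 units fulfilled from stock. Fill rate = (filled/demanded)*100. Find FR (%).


FR = 27018.9089 / 31766.2720 * 100 = 85.0553

85.0553%


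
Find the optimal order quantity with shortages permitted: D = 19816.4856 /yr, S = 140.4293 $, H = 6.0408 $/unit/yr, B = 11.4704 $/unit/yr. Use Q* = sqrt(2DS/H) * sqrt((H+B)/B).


sqrt(2DS/H) = 959.8646
sqrt((H+B)/B) = 1.2356
Q* = 959.8646 * 1.2356 = 1185.9834

1185.9834 units


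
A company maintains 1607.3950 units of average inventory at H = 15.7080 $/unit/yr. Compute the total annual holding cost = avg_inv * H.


Cost = 1607.3950 * 15.7080 = 25248.9607

25248.9607 $/yr


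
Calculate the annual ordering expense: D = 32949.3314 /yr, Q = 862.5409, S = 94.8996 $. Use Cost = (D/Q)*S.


Number of orders = D/Q = 38.2003
Cost = 38.2003 * 94.8996 = 3625.1943

3625.1943 $/yr


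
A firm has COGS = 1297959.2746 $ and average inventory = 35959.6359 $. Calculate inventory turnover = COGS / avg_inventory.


Turnover = 1297959.2746 / 35959.6359 = 36.0949

36.0949


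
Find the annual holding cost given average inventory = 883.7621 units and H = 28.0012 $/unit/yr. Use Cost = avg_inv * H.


Cost = 883.7621 * 28.0012 = 24746.3993

24746.3993 $/yr


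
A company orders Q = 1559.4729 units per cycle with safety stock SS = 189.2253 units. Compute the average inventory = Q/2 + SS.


Q/2 = 779.7364
Avg = 779.7364 + 189.2253 = 968.9617

968.9617 units


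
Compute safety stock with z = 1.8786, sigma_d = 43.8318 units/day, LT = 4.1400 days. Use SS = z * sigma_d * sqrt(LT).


sqrt(LT) = sqrt(4.1400) = 2.0347
SS = 1.8786 * 43.8318 * 2.0347 = 167.5420

167.5420 units


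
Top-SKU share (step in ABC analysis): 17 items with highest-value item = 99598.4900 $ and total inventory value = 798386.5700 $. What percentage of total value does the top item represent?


Top item = 99598.4900
Total = 798386.5700
Percentage = 99598.4900 / 798386.5700 * 100 = 12.4750

12.4750%


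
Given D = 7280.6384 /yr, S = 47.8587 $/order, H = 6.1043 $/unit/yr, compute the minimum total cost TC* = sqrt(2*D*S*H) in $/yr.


2*D*S*H = 4253987.6460
TC* = sqrt(4253987.6460) = 2062.5197

2062.5197 $/yr


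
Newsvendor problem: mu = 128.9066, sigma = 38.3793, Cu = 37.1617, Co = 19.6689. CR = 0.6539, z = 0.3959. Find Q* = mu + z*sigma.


CR = Cu/(Cu+Co) = 37.1617/(37.1617+19.6689) = 0.6539
z = 0.3959
Q* = 128.9066 + 0.3959 * 38.3793 = 144.1010

144.1010 units


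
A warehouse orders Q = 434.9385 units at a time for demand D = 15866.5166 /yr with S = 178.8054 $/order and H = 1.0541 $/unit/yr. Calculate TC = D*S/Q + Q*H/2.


Ordering cost = D*S/Q = 6522.8046
Holding cost = Q*H/2 = 229.2343
TC = 6522.8046 + 229.2343 = 6752.0389

6752.0389 $/yr


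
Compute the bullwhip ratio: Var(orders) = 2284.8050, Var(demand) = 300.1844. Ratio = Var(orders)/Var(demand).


BW = 2284.8050 / 300.1844 = 7.6113

7.6113


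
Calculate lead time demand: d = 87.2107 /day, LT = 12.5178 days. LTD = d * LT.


LTD = 87.2107 * 12.5178 = 1091.6861

1091.6861 units


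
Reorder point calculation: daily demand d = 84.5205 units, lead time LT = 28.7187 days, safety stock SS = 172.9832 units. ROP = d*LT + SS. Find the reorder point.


d*LT = 84.5205 * 28.7187 = 2427.3189
ROP = 2427.3189 + 172.9832 = 2600.3021

2600.3021 units


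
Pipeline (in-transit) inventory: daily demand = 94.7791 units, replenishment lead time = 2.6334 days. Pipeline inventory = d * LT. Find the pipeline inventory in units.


Pipeline = 94.7791 * 2.6334 = 249.5913

249.5913 units


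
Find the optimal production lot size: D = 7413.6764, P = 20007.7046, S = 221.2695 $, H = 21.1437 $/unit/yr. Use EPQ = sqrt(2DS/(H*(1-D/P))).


1 - D/P = 1 - 0.3705 = 0.6295
H*(1-D/P) = 13.3091
2DS = 3280840.9404
EPQ = sqrt(246511.2778) = 496.4990

496.4990 units


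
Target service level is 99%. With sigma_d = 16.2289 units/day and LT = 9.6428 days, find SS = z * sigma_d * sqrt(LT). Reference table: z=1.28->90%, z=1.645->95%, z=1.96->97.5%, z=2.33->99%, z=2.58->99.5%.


From the table, SL = 99% corresponds to z = 2.33
sqrt(LT) = sqrt(9.6428) = 3.1053
SS = 2.33 * 16.2289 * 3.1053 = 117.4212

117.4212 units


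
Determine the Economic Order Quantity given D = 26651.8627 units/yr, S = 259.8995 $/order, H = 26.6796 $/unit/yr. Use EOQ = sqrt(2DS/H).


2*D*S = 2 * 26651.8627 * 259.8995 = 13853611.5796
2*D*S/H = 519258.5938
EOQ = sqrt(519258.5938) = 720.5960

720.5960 units


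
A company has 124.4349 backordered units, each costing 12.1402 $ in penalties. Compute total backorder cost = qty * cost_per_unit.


Total = 124.4349 * 12.1402 = 1510.6646

1510.6646 $


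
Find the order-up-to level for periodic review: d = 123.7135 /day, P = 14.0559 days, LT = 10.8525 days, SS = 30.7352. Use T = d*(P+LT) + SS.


P + LT = 24.9084
d*(P+LT) = 123.7135 * 24.9084 = 3081.5053
T = 3081.5053 + 30.7352 = 3112.2405

3112.2405 units


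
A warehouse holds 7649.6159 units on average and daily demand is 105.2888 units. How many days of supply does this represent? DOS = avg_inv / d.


DOS = 7649.6159 / 105.2888 = 72.6537

72.6537 days


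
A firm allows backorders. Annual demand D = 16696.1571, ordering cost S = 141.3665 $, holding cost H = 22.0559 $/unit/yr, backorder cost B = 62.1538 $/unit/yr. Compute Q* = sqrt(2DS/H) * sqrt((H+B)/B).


sqrt(2DS/H) = 462.6303
sqrt((H+B)/B) = 1.1640
Q* = 462.6303 * 1.1640 = 538.4946

538.4946 units


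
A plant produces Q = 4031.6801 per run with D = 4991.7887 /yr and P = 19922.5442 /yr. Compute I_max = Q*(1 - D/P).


D/P = 0.2506
1 - D/P = 0.7494
I_max = 4031.6801 * 0.7494 = 3021.5031

3021.5031 units


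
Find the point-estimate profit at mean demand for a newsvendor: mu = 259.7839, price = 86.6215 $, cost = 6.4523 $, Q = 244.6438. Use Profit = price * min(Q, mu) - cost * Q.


Sales at mu = min(244.6438, 259.7839) = 244.6438
Revenue = 86.6215 * 244.6438 = 21191.4129
Total cost = 6.4523 * 244.6438 = 1578.5152
Profit = 21191.4129 - 1578.5152 = 19612.8977

19612.8977 $


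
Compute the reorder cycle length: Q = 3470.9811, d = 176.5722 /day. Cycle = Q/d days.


Cycle = 3470.9811 / 176.5722 = 19.6576

19.6576 days


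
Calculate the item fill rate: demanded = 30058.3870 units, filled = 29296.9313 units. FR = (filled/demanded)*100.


FR = 29296.9313 / 30058.3870 * 100 = 97.4667

97.4667%


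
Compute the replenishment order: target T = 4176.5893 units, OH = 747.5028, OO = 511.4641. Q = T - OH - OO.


Inventory position = OH + OO = 747.5028 + 511.4641 = 1258.9669
Q = 4176.5893 - 1258.9669 = 2917.6224

2917.6224 units


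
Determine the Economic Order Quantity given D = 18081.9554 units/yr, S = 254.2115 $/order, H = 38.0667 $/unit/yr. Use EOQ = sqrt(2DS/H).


2*D*S = 2 * 18081.9554 * 254.2115 = 9193282.0103
2*D*S/H = 241504.5699
EOQ = sqrt(241504.5699) = 491.4311

491.4311 units


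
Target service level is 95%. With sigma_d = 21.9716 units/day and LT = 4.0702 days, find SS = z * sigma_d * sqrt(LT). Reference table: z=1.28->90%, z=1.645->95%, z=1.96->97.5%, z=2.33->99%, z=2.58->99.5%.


From the table, SL = 95% corresponds to z = 1.645
sqrt(LT) = sqrt(4.0702) = 2.0175
SS = 1.645 * 21.9716 * 2.0175 = 72.9181

72.9181 units


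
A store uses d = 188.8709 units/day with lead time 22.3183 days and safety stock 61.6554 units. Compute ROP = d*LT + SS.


d*LT = 188.8709 * 22.3183 = 4215.2774
ROP = 4215.2774 + 61.6554 = 4276.9328

4276.9328 units


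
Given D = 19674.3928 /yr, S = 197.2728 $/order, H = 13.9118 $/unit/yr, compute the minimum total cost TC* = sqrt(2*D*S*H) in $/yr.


2*D*S*H = 107989583.9079
TC* = sqrt(107989583.9079) = 10391.8037

10391.8037 $/yr


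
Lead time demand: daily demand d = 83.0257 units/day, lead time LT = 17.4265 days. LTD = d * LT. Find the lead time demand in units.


LTD = 83.0257 * 17.4265 = 1446.8474

1446.8474 units


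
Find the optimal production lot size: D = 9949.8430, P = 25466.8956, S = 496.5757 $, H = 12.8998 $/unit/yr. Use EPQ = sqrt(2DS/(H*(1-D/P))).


1 - D/P = 1 - 0.3907 = 0.6093
H*(1-D/P) = 7.8599
2DS = 9881700.5052
EPQ = sqrt(1257232.1717) = 1121.2636

1121.2636 units


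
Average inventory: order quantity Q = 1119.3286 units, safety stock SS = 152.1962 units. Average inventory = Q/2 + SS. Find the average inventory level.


Q/2 = 559.6643
Avg = 559.6643 + 152.1962 = 711.8605

711.8605 units


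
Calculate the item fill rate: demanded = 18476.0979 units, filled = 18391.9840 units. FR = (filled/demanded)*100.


FR = 18391.9840 / 18476.0979 * 100 = 99.5447

99.5447%


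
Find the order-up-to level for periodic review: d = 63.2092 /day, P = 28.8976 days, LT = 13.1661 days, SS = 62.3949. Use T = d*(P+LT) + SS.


P + LT = 42.0637
d*(P+LT) = 63.2092 * 42.0637 = 2658.8128
T = 2658.8128 + 62.3949 = 2721.2077

2721.2077 units


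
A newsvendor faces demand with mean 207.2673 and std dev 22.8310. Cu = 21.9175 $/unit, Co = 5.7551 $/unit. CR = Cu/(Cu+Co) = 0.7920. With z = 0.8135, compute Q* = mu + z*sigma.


CR = Cu/(Cu+Co) = 21.9175/(21.9175+5.7551) = 0.7920
z = 0.8135
Q* = 207.2673 + 0.8135 * 22.8310 = 225.8403

225.8403 units


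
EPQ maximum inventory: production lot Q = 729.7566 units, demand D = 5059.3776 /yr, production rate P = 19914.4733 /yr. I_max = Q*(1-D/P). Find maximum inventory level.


D/P = 0.2541
1 - D/P = 0.7459
I_max = 729.7566 * 0.7459 = 544.3581

544.3581 units


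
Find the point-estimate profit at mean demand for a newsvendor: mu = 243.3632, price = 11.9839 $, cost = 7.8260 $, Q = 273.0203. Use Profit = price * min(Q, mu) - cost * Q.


Sales at mu = min(273.0203, 243.3632) = 243.3632
Revenue = 11.9839 * 243.3632 = 2916.4403
Total cost = 7.8260 * 273.0203 = 2136.6569
Profit = 2916.4403 - 2136.6569 = 779.7834

779.7834 $


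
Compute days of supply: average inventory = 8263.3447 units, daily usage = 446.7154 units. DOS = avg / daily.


DOS = 8263.3447 / 446.7154 = 18.4980

18.4980 days


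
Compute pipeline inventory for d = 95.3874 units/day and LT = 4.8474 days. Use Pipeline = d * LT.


Pipeline = 95.3874 * 4.8474 = 462.3809

462.3809 units


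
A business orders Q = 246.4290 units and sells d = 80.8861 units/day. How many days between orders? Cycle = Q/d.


Cycle = 246.4290 / 80.8861 = 3.0466

3.0466 days


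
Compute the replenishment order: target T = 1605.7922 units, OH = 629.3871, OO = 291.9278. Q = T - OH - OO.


Inventory position = OH + OO = 629.3871 + 291.9278 = 921.3149
Q = 1605.7922 - 921.3149 = 684.4773

684.4773 units


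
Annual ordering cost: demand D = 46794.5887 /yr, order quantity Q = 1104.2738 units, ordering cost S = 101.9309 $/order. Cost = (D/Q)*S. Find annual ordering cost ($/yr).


Number of orders = D/Q = 42.3759
Cost = 42.3759 * 101.9309 = 4319.4129

4319.4129 $/yr


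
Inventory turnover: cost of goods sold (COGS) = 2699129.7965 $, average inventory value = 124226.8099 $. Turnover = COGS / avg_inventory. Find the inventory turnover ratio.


Turnover = 2699129.7965 / 124226.8099 = 21.7274

21.7274


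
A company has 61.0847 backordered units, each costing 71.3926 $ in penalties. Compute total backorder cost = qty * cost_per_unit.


Total = 61.0847 * 71.3926 = 4360.9956

4360.9956 $


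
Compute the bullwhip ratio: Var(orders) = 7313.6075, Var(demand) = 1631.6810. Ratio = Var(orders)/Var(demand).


BW = 7313.6075 / 1631.6810 = 4.4823

4.4823


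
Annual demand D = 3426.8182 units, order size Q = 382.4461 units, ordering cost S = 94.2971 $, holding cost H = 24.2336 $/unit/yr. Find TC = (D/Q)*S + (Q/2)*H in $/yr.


Ordering cost = D*S/Q = 844.9270
Holding cost = Q*H/2 = 4634.0229
TC = 844.9270 + 4634.0229 = 5478.9499

5478.9499 $/yr


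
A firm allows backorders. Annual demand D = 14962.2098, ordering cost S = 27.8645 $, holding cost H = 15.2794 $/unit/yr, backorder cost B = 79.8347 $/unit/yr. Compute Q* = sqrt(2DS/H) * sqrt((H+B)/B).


sqrt(2DS/H) = 233.6067
sqrt((H+B)/B) = 1.0915
Q* = 233.6067 * 1.0915 = 254.9834

254.9834 units


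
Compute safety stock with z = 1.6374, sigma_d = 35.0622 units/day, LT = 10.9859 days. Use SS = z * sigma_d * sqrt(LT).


sqrt(LT) = sqrt(10.9859) = 3.3145
SS = 1.6374 * 35.0622 * 3.3145 = 190.2882

190.2882 units


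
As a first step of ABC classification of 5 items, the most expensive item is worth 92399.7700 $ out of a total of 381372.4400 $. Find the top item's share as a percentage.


Top item = 92399.7700
Total = 381372.4400
Percentage = 92399.7700 / 381372.4400 * 100 = 24.2282

24.2282%


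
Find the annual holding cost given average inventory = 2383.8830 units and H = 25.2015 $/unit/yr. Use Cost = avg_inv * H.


Cost = 2383.8830 * 25.2015 = 60077.4274

60077.4274 $/yr


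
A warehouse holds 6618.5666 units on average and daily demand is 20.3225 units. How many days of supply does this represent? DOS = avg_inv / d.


DOS = 6618.5666 / 20.3225 = 325.6768

325.6768 days


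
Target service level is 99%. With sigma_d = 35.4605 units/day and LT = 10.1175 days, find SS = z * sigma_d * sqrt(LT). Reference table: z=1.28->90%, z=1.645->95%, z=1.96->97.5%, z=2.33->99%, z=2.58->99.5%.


From the table, SL = 99% corresponds to z = 2.33
sqrt(LT) = sqrt(10.1175) = 3.1808
SS = 2.33 * 35.4605 * 3.1808 = 262.8073

262.8073 units


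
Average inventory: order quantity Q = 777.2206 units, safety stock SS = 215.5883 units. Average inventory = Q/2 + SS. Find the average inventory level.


Q/2 = 388.6103
Avg = 388.6103 + 215.5883 = 604.1986

604.1986 units


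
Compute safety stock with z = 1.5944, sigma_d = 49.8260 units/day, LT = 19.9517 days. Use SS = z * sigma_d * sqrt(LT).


sqrt(LT) = sqrt(19.9517) = 4.4667
SS = 1.5944 * 49.8260 * 4.4667 = 354.8487

354.8487 units


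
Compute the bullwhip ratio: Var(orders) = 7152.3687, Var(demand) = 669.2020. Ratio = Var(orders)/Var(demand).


BW = 7152.3687 / 669.2020 = 10.6879

10.6879


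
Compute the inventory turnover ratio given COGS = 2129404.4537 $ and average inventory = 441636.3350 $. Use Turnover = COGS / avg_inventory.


Turnover = 2129404.4537 / 441636.3350 = 4.8216

4.8216


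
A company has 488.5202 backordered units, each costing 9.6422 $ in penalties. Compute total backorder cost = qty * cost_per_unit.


Total = 488.5202 * 9.6422 = 4710.4095

4710.4095 $


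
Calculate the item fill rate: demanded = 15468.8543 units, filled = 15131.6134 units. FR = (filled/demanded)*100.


FR = 15131.6134 / 15468.8543 * 100 = 97.8199

97.8199%


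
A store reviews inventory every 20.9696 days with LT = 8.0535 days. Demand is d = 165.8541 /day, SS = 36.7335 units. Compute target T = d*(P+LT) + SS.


P + LT = 29.0231
d*(P+LT) = 165.8541 * 29.0231 = 4813.6001
T = 4813.6001 + 36.7335 = 4850.3336

4850.3336 units


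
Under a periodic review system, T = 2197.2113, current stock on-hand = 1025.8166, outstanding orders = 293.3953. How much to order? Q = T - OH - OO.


Inventory position = OH + OO = 1025.8166 + 293.3953 = 1319.2119
Q = 2197.2113 - 1319.2119 = 877.9994

877.9994 units


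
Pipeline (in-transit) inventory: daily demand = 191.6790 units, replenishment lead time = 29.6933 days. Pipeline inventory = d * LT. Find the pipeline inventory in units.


Pipeline = 191.6790 * 29.6933 = 5691.5821

5691.5821 units


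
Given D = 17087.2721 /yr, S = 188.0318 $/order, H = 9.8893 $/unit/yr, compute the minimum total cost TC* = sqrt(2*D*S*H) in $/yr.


2*D*S*H = 63547663.3537
TC* = sqrt(63547663.3537) = 7971.6788

7971.6788 $/yr


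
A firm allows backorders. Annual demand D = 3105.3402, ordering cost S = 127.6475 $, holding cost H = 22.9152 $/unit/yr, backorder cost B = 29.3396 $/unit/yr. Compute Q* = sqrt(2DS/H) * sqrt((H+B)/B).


sqrt(2DS/H) = 186.0004
sqrt((H+B)/B) = 1.3346
Q* = 186.0004 * 1.3346 = 248.2275

248.2275 units


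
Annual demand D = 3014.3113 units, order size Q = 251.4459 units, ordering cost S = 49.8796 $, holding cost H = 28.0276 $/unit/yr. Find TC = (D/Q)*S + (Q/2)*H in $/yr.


Ordering cost = D*S/Q = 597.9523
Holding cost = Q*H/2 = 3523.7126
TC = 597.9523 + 3523.7126 = 4121.6648

4121.6648 $/yr


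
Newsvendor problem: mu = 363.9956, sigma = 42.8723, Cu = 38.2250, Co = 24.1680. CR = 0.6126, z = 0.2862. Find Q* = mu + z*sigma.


CR = Cu/(Cu+Co) = 38.2250/(38.2250+24.1680) = 0.6126
z = 0.2862
Q* = 363.9956 + 0.2862 * 42.8723 = 376.2657

376.2657 units


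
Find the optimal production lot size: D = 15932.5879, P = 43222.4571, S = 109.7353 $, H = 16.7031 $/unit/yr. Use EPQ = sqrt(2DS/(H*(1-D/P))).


1 - D/P = 1 - 0.3686 = 0.6314
H*(1-D/P) = 10.5460
2DS = 3496734.6260
EPQ = sqrt(331568.7490) = 575.8201

575.8201 units


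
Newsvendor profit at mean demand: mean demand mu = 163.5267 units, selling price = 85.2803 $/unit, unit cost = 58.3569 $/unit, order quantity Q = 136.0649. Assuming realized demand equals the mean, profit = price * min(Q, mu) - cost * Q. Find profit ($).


Sales at mu = min(136.0649, 163.5267) = 136.0649
Revenue = 85.2803 * 136.0649 = 11603.6555
Total cost = 58.3569 * 136.0649 = 7940.3258
Profit = 11603.6555 - 7940.3258 = 3663.3297

3663.3297 $


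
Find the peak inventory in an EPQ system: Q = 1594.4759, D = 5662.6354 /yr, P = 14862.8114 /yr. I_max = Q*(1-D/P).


D/P = 0.3810
1 - D/P = 0.6190
I_max = 1594.4759 * 0.6190 = 986.9909

986.9909 units


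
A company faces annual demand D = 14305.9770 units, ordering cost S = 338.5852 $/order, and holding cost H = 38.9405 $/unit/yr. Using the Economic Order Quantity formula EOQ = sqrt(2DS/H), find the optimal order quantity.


2*D*S = 2 * 14305.9770 * 338.5852 = 9687584.1675
2*D*S/H = 248779.1417
EOQ = sqrt(248779.1417) = 498.7776

498.7776 units


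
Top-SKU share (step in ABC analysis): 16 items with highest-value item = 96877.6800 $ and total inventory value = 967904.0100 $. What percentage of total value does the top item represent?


Top item = 96877.6800
Total = 967904.0100
Percentage = 96877.6800 / 967904.0100 * 100 = 10.0090

10.0090%


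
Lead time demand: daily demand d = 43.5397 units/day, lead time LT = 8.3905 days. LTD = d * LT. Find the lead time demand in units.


LTD = 43.5397 * 8.3905 = 365.3199

365.3199 units


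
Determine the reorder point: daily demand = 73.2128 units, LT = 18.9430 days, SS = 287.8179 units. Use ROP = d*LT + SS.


d*LT = 73.2128 * 18.9430 = 1386.8701
ROP = 1386.8701 + 287.8179 = 1674.6880

1674.6880 units


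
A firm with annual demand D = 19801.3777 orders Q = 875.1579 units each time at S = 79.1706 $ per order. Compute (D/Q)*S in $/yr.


Number of orders = D/Q = 22.6261
Cost = 22.6261 * 79.1706 = 1791.3190

1791.3190 $/yr


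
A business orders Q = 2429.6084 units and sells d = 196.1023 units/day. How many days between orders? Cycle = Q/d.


Cycle = 2429.6084 / 196.1023 = 12.3895

12.3895 days


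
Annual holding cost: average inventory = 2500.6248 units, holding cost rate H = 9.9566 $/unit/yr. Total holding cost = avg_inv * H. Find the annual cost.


Cost = 2500.6248 * 9.9566 = 24897.7209

24897.7209 $/yr


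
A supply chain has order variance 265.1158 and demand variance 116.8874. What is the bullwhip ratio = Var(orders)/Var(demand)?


BW = 265.1158 / 116.8874 = 2.2681

2.2681


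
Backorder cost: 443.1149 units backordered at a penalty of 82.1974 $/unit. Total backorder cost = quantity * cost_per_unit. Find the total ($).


Total = 443.1149 * 82.1974 = 36422.8927

36422.8927 $


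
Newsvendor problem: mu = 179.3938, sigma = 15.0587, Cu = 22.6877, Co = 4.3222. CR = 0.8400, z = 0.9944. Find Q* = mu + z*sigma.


CR = Cu/(Cu+Co) = 22.6877/(22.6877+4.3222) = 0.8400
z = 0.9944
Q* = 179.3938 + 0.9944 * 15.0587 = 194.3682

194.3682 units


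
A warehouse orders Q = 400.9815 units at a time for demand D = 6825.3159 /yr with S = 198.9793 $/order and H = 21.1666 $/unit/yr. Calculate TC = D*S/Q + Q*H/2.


Ordering cost = D*S/Q = 3386.9308
Holding cost = Q*H/2 = 4243.7075
TC = 3386.9308 + 4243.7075 = 7630.6383

7630.6383 $/yr


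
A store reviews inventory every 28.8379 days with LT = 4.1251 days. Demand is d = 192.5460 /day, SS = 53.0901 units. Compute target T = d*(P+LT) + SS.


P + LT = 32.9630
d*(P+LT) = 192.5460 * 32.9630 = 6346.8938
T = 6346.8938 + 53.0901 = 6399.9839

6399.9839 units


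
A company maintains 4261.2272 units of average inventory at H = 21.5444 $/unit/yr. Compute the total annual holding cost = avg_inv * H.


Cost = 4261.2272 * 21.5444 = 91805.5833

91805.5833 $/yr


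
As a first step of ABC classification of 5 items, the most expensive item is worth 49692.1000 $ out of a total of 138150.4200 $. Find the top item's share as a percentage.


Top item = 49692.1000
Total = 138150.4200
Percentage = 49692.1000 / 138150.4200 * 100 = 35.9696

35.9696%


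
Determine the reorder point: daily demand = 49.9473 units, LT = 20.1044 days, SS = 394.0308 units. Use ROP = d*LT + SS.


d*LT = 49.9473 * 20.1044 = 1004.1605
ROP = 1004.1605 + 394.0308 = 1398.1913

1398.1913 units


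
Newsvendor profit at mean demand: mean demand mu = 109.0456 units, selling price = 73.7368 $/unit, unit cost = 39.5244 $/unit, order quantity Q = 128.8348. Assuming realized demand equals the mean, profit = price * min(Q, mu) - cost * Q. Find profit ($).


Sales at mu = min(128.8348, 109.0456) = 109.0456
Revenue = 73.7368 * 109.0456 = 8040.6736
Total cost = 39.5244 * 128.8348 = 5092.1182
Profit = 8040.6736 - 5092.1182 = 2948.5554

2948.5554 $


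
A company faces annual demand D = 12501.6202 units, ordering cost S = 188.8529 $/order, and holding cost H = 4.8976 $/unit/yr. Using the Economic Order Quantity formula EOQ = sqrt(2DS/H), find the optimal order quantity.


2*D*S = 2 * 12501.6202 * 188.8529 = 4721934.4589
2*D*S/H = 964132.3217
EOQ = sqrt(964132.3217) = 981.9024

981.9024 units


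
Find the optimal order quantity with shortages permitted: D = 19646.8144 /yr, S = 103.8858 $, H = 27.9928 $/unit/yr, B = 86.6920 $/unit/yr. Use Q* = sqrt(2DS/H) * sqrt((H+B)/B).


sqrt(2DS/H) = 381.8704
sqrt((H+B)/B) = 1.1502
Q* = 381.8704 * 1.1502 = 439.2173

439.2173 units


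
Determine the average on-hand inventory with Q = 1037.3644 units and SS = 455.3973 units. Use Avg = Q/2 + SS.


Q/2 = 518.6822
Avg = 518.6822 + 455.3973 = 974.0795

974.0795 units


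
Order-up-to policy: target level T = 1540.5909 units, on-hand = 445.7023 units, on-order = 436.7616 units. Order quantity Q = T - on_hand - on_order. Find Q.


Inventory position = OH + OO = 445.7023 + 436.7616 = 882.4639
Q = 1540.5909 - 882.4639 = 658.1270

658.1270 units


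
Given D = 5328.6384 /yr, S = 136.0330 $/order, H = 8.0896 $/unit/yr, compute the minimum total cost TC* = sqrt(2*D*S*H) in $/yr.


2*D*S*H = 11727827.5031
TC* = sqrt(11727827.5031) = 3424.5916

3424.5916 $/yr


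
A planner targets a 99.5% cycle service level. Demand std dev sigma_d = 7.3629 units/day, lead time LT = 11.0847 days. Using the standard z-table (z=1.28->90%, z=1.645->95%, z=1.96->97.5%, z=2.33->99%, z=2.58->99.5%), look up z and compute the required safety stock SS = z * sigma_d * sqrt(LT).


From the table, SL = 99.5% corresponds to z = 2.58
sqrt(LT) = sqrt(11.0847) = 3.3294
SS = 2.58 * 7.3629 * 3.3294 = 63.2456

63.2456 units


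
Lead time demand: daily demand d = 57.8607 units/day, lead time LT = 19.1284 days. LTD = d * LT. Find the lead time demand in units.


LTD = 57.8607 * 19.1284 = 1106.7826

1106.7826 units


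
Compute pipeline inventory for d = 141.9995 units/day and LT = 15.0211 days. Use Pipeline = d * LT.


Pipeline = 141.9995 * 15.0211 = 2132.9887

2132.9887 units


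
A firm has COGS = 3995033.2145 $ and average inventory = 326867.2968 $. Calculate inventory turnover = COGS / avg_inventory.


Turnover = 3995033.2145 / 326867.2968 = 12.2222

12.2222


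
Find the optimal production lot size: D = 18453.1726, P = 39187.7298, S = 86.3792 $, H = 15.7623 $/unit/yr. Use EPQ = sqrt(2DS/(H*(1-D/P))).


1 - D/P = 1 - 0.4709 = 0.5291
H*(1-D/P) = 8.3400
2DS = 3187940.5733
EPQ = sqrt(382248.6566) = 618.2626

618.2626 units


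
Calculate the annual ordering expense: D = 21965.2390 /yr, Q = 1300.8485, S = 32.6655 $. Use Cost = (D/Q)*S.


Number of orders = D/Q = 16.8853
Cost = 16.8853 * 32.6655 = 551.5673

551.5673 $/yr


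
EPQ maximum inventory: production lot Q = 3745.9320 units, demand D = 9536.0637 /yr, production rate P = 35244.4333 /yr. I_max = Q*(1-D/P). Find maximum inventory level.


D/P = 0.2706
1 - D/P = 0.7294
I_max = 3745.9320 * 0.7294 = 2732.3976

2732.3976 units


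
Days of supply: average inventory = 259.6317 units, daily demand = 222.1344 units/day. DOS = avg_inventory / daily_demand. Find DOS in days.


DOS = 259.6317 / 222.1344 = 1.1688

1.1688 days


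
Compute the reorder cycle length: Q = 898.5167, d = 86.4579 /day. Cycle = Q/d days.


Cycle = 898.5167 / 86.4579 = 10.3925

10.3925 days


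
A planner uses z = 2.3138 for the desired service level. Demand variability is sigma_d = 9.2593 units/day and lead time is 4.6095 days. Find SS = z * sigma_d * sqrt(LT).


sqrt(LT) = sqrt(4.6095) = 2.1470
SS = 2.3138 * 9.2593 * 2.1470 = 45.9971

45.9971 units


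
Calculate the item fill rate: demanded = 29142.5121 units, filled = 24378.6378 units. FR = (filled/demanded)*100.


FR = 24378.6378 / 29142.5121 * 100 = 83.6532

83.6532%


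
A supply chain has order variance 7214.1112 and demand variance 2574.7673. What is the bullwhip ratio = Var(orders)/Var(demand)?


BW = 7214.1112 / 2574.7673 = 2.8018

2.8018


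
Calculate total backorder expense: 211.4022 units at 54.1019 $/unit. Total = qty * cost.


Total = 211.4022 * 54.1019 = 11437.2607

11437.2607 $


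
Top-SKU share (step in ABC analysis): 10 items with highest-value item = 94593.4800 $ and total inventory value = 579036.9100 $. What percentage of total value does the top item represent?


Top item = 94593.4800
Total = 579036.9100
Percentage = 94593.4800 / 579036.9100 * 100 = 16.3363

16.3363%


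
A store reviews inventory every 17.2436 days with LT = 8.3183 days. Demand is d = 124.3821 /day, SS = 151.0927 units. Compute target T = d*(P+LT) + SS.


P + LT = 25.5619
d*(P+LT) = 124.3821 * 25.5619 = 3179.4428
T = 3179.4428 + 151.0927 = 3330.5355

3330.5355 units


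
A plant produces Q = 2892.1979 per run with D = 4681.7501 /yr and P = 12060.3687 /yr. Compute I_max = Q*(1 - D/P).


D/P = 0.3882
1 - D/P = 0.6118
I_max = 2892.1979 * 0.6118 = 1769.4671

1769.4671 units


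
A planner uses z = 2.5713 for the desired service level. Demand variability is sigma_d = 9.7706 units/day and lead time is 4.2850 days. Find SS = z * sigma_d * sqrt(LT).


sqrt(LT) = sqrt(4.2850) = 2.0700
SS = 2.5713 * 9.7706 * 2.0700 = 52.0055

52.0055 units


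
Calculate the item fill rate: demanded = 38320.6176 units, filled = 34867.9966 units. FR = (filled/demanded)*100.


FR = 34867.9966 / 38320.6176 * 100 = 90.9902

90.9902%


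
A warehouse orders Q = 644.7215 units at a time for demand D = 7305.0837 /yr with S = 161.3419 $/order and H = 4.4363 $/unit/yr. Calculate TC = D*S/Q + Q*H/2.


Ordering cost = D*S/Q = 1828.1011
Holding cost = Q*H/2 = 1430.0890
TC = 1828.1011 + 1430.0890 = 3258.1901

3258.1901 $/yr


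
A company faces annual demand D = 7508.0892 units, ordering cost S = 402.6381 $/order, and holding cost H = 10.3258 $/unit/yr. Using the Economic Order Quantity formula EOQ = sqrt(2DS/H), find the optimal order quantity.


2*D*S = 2 * 7508.0892 * 402.6381 = 6046085.5402
2*D*S/H = 585531.9239
EOQ = sqrt(585531.9239) = 765.2006

765.2006 units


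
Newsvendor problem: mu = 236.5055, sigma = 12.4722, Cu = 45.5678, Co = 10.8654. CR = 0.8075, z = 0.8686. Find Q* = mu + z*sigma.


CR = Cu/(Cu+Co) = 45.5678/(45.5678+10.8654) = 0.8075
z = 0.8686
Q* = 236.5055 + 0.8686 * 12.4722 = 247.3389

247.3389 units


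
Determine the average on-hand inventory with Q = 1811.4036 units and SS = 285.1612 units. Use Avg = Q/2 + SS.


Q/2 = 905.7018
Avg = 905.7018 + 285.1612 = 1190.8630

1190.8630 units


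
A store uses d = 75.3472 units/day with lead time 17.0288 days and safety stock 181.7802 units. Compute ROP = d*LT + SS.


d*LT = 75.3472 * 17.0288 = 1283.0724
ROP = 1283.0724 + 181.7802 = 1464.8526

1464.8526 units


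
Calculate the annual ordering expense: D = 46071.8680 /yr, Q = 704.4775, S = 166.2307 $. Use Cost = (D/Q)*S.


Number of orders = D/Q = 65.3986
Cost = 65.3986 * 166.2307 = 10871.2611

10871.2611 $/yr


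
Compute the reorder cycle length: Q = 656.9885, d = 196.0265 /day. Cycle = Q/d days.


Cycle = 656.9885 / 196.0265 = 3.3515

3.3515 days


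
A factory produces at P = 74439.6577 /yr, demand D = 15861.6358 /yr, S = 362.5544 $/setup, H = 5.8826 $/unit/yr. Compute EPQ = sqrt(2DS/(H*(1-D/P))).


1 - D/P = 1 - 0.2131 = 0.7869
H*(1-D/P) = 4.6291
2DS = 11501411.7010
EPQ = sqrt(2484571.4836) = 1576.2524

1576.2524 units


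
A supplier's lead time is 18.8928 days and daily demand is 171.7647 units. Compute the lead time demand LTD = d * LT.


LTD = 171.7647 * 18.8928 = 3245.1161

3245.1161 units


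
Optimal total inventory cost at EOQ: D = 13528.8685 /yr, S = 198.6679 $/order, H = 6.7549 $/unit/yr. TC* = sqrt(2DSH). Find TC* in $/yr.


2*D*S*H = 36310990.5412
TC* = sqrt(36310990.5412) = 6025.8601

6025.8601 $/yr


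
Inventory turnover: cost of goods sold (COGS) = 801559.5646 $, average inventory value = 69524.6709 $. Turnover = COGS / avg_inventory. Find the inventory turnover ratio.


Turnover = 801559.5646 / 69524.6709 = 11.5291

11.5291


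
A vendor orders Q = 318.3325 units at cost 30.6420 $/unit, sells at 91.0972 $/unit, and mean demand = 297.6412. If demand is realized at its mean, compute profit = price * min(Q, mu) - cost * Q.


Sales at mu = min(318.3325, 297.6412) = 297.6412
Revenue = 91.0972 * 297.6412 = 27114.2799
Total cost = 30.6420 * 318.3325 = 9754.3445
Profit = 27114.2799 - 9754.3445 = 17359.9355

17359.9355 $


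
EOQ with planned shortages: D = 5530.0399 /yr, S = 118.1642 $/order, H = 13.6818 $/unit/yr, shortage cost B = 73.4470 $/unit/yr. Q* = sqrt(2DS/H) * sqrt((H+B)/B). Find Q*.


sqrt(2DS/H) = 309.0655
sqrt((H+B)/B) = 1.0892
Q* = 309.0655 * 1.0892 = 336.6234

336.6234 units


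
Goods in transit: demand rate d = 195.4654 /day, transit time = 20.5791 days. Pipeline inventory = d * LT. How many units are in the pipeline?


Pipeline = 195.4654 * 20.5791 = 4022.5020

4022.5020 units


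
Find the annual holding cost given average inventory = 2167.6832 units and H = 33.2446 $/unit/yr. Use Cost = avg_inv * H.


Cost = 2167.6832 * 33.2446 = 72063.7609

72063.7609 $/yr


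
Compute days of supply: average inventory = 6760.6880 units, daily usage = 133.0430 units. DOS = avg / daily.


DOS = 6760.6880 / 133.0430 = 50.8158

50.8158 days


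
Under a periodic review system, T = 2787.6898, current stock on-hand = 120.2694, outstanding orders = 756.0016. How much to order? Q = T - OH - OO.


Inventory position = OH + OO = 120.2694 + 756.0016 = 876.2710
Q = 2787.6898 - 876.2710 = 1911.4188

1911.4188 units


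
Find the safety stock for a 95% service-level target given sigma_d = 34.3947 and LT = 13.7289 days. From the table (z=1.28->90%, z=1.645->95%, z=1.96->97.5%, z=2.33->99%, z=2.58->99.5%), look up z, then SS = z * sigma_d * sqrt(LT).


From the table, SL = 95% corresponds to z = 1.645
sqrt(LT) = sqrt(13.7289) = 3.7053
SS = 1.645 * 34.3947 * 3.7053 = 209.6406

209.6406 units


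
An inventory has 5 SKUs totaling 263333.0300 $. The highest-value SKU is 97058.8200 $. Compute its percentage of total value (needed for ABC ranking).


Top item = 97058.8200
Total = 263333.0300
Percentage = 97058.8200 / 263333.0300 * 100 = 36.8578

36.8578%


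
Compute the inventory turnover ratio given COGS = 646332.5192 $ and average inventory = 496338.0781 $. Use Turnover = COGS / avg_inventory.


Turnover = 646332.5192 / 496338.0781 = 1.3022

1.3022


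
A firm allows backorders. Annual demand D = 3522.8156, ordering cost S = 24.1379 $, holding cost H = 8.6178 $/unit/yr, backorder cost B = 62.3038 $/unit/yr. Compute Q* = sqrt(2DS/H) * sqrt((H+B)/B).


sqrt(2DS/H) = 140.4790
sqrt((H+B)/B) = 1.0669
Q* = 140.4790 * 1.0669 = 149.8799

149.8799 units


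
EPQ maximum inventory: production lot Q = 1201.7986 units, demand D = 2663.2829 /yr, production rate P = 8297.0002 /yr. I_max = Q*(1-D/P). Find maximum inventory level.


D/P = 0.3210
1 - D/P = 0.6790
I_max = 1201.7986 * 0.6790 = 816.0291

816.0291 units


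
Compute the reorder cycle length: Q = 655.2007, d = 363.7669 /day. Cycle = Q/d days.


Cycle = 655.2007 / 363.7669 = 1.8012

1.8012 days


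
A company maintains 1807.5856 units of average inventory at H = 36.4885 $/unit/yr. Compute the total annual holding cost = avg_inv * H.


Cost = 1807.5856 * 36.4885 = 65956.0872

65956.0872 $/yr


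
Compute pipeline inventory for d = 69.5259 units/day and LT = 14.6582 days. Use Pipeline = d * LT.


Pipeline = 69.5259 * 14.6582 = 1019.1245

1019.1245 units


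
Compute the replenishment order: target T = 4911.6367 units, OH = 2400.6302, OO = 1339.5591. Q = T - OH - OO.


Inventory position = OH + OO = 2400.6302 + 1339.5591 = 3740.1893
Q = 4911.6367 - 3740.1893 = 1171.4474

1171.4474 units


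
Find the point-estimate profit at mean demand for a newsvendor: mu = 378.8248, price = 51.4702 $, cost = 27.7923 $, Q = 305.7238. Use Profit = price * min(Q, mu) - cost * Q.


Sales at mu = min(305.7238, 378.8248) = 305.7238
Revenue = 51.4702 * 305.7238 = 15735.6651
Total cost = 27.7923 * 305.7238 = 8496.7676
Profit = 15735.6651 - 8496.7676 = 7238.8976

7238.8976 $


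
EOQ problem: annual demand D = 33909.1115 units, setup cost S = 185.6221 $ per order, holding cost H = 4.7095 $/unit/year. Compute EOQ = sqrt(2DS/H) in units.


2*D*S = 2 * 33909.1115 * 185.6221 = 12588560.9715
2*D*S/H = 2673014.3267
EOQ = sqrt(2673014.3267) = 1634.9356

1634.9356 units


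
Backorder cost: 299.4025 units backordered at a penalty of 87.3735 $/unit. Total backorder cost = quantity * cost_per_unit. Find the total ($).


Total = 299.4025 * 87.3735 = 26159.8443

26159.8443 $


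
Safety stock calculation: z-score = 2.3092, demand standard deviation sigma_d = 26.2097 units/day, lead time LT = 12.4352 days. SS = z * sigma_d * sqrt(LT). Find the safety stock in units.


sqrt(LT) = sqrt(12.4352) = 3.5264
SS = 2.3092 * 26.2097 * 3.5264 = 213.4273

213.4273 units


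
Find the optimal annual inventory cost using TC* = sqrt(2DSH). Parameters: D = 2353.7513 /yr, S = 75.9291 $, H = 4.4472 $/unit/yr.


2*D*S*H = 1589591.3167
TC* = sqrt(1589591.3167) = 1260.7900

1260.7900 $/yr


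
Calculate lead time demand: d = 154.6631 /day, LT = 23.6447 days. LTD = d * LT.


LTD = 154.6631 * 23.6447 = 3656.9626

3656.9626 units


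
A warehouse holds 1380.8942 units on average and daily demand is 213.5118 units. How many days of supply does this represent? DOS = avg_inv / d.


DOS = 1380.8942 / 213.5118 = 6.4675

6.4675 days


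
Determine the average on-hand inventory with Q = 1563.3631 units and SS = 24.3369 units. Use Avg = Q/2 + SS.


Q/2 = 781.6816
Avg = 781.6816 + 24.3369 = 806.0185

806.0185 units


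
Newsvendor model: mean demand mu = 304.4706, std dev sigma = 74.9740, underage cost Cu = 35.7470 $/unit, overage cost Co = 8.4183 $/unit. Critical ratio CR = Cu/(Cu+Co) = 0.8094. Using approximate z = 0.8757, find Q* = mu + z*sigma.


CR = Cu/(Cu+Co) = 35.7470/(35.7470+8.4183) = 0.8094
z = 0.8757
Q* = 304.4706 + 0.8757 * 74.9740 = 370.1253

370.1253 units


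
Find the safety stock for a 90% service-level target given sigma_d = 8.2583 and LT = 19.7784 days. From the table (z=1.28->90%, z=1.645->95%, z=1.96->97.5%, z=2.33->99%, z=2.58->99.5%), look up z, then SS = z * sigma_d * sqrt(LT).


From the table, SL = 90% corresponds to z = 1.28
sqrt(LT) = sqrt(19.7784) = 4.4473
SS = 1.28 * 8.2583 * 4.4473 = 47.0106

47.0106 units


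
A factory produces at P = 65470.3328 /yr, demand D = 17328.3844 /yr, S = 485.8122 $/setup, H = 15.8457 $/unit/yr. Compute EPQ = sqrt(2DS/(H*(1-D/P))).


1 - D/P = 1 - 0.2647 = 0.7353
H*(1-D/P) = 11.6517
2DS = 16836681.0956
EPQ = sqrt(1444993.6617) = 1202.0789

1202.0789 units


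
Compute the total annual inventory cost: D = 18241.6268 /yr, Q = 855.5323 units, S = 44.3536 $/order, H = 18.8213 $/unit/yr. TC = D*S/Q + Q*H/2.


Ordering cost = D*S/Q = 945.7058
Holding cost = Q*H/2 = 8051.1150
TC = 945.7058 + 8051.1150 = 8996.8208

8996.8208 $/yr


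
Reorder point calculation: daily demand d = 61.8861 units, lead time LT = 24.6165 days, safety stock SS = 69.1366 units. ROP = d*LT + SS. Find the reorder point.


d*LT = 61.8861 * 24.6165 = 1523.4192
ROP = 1523.4192 + 69.1366 = 1592.5558

1592.5558 units


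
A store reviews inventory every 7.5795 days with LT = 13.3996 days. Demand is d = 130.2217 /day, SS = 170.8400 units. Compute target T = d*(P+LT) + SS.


P + LT = 20.9791
d*(P+LT) = 130.2217 * 20.9791 = 2731.9341
T = 2731.9341 + 170.8400 = 2902.7741

2902.7741 units


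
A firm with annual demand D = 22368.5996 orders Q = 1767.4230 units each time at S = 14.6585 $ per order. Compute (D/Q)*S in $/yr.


Number of orders = D/Q = 12.6561
Cost = 12.6561 * 14.6585 = 185.5188

185.5188 $/yr


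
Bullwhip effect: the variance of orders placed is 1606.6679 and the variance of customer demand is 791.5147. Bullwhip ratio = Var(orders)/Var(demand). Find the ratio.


BW = 1606.6679 / 791.5147 = 2.0299

2.0299


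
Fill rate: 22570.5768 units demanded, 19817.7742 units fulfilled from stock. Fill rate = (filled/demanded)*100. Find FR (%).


FR = 19817.7742 / 22570.5768 * 100 = 87.8036

87.8036%


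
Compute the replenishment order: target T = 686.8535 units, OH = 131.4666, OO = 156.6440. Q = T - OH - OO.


Inventory position = OH + OO = 131.4666 + 156.6440 = 288.1106
Q = 686.8535 - 288.1106 = 398.7429

398.7429 units


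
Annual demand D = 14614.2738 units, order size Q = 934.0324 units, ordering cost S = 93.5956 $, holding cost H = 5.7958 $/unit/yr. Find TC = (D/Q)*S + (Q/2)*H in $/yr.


Ordering cost = D*S/Q = 1464.4371
Holding cost = Q*H/2 = 2706.7325
TC = 1464.4371 + 2706.7325 = 4171.1696

4171.1696 $/yr
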